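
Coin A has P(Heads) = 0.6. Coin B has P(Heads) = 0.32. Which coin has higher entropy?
A

For binary distributions, entropy is maximized at p=0.5 and decreases as p moves toward 0 or 1.

H(A) = H(0.6) = 0.9710 bits
H(B) = H(0.32) = 0.9044 bits

Distribution A (p=0.6) is closer to uniform (p=0.5), so it has higher entropy.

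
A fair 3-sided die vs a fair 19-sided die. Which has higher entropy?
19-sided die

Both are uniform distributions; for uniform over n outcomes, H = log₂(n). H(3-sided) = log₂(3) = 1.585 bits and H(19-sided) = log₂(19) = 4.248 bits. More outcomes in a uniform distribution means higher entropy.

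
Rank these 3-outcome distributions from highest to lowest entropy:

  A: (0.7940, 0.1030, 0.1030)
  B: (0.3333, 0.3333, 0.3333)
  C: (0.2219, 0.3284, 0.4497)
B > C > A

Key insight: Entropy is maximized by uniform distributions and minimized by concentrated distributions.

- Uniform distributions have maximum entropy log₂(3) = 1.5850 bits
- The more "peaked" or concentrated a distribution, the lower its entropy

Entropies:
  H(A) = 0.9398 bits
  H(B) = 1.5850 bits
  H(C) = 1.5280 bits

Ranking: B > C > A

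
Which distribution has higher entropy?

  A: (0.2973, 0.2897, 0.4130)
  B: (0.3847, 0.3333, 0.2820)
B

Both distributions are close to uniform, making this a harder comparison.

H(A) = 1.5650 bits
H(B) = 1.5735 bits

The distribution closer to uniform has higher entropy.
Answer: B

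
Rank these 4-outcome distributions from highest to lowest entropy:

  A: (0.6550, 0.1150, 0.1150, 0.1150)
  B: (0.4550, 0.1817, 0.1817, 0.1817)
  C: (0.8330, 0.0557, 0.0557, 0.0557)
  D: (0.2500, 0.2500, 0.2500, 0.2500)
D > B > A > C

Key insight: Entropy is maximized by uniform distributions and minimized by concentrated distributions.

Entropies:
  H(A) = 1.4763 bits
  H(B) = 1.8580 bits
  H(C) = 0.9155 bits
  H(D) = 2.0000 bits

Ranking: D > B > A > C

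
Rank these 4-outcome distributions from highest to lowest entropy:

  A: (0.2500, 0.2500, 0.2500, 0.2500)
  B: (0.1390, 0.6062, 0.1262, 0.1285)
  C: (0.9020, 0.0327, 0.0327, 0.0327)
A > B > C

Key insight: Entropy is maximized by uniform distributions and minimized by concentrated distributions.

- Uniform distributions have maximum entropy log₂(4) = 2.0000 bits
- The more "peaked" or concentrated a distribution, the lower its entropy

Entropies:
  H(A) = 2.0000 bits
  H(B) = 1.5907 bits
  H(C) = 0.6179 bits

Ranking: A > B > C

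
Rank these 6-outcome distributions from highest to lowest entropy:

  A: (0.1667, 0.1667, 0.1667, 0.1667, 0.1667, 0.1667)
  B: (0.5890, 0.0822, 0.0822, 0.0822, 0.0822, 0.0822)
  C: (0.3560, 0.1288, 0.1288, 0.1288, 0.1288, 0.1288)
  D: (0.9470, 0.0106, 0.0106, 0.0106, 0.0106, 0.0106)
A > C > B > D

Key insight: Entropy is maximized by uniform distributions and minimized by concentrated distributions.

Entropies:
  H(A) = 2.5850 bits
  H(B) = 1.9313 bits
  H(C) = 2.4346 bits
  H(D) = 0.4221 bits

Ranking: A > C > B > D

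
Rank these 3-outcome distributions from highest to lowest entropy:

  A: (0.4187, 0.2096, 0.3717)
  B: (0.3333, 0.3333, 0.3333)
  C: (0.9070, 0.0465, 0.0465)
B > A > C

Key insight: Entropy is maximized by uniform distributions and minimized by concentrated distributions.

- Uniform distributions have maximum entropy log₂(3) = 1.5850 bits
- The more "peaked" or concentrated a distribution, the lower its entropy

Entropies:
  H(A) = 1.5291 bits
  H(B) = 1.5850 bits
  H(C) = 0.5394 bits

Ranking: B > A > C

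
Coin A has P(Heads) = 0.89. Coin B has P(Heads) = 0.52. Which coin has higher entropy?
B

For binary distributions, entropy is maximized at p=0.5 and decreases as p moves toward 0 or 1.

H(A) = H(0.89) = 0.4999 bits
H(B) = H(0.52) = 0.9988 bits

Distribution B (p=0.52) is closer to uniform (p=0.5), so it has higher entropy.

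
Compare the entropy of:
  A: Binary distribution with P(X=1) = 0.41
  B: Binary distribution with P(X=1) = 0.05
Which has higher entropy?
A

For binary distributions, entropy is maximized at p=0.5 and decreases as p moves toward 0 or 1.

H(A) = H(0.41) = 0.9765 bits
H(B) = H(0.05) = 0.2864 bits

Distribution A (p=0.41) is closer to uniform (p=0.5), so it has higher entropy.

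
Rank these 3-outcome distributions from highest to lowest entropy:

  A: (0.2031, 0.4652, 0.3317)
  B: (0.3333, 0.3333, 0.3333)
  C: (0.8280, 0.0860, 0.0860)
B > A > C

Key insight: Entropy is maximized by uniform distributions and minimized by concentrated distributions.

- Uniform distributions have maximum entropy log₂(3) = 1.5850 bits
- The more "peaked" or concentrated a distribution, the lower its entropy

Entropies:
  H(A) = 1.5088 bits
  H(B) = 1.5850 bits
  H(C) = 0.8343 bits

Ranking: B > A > C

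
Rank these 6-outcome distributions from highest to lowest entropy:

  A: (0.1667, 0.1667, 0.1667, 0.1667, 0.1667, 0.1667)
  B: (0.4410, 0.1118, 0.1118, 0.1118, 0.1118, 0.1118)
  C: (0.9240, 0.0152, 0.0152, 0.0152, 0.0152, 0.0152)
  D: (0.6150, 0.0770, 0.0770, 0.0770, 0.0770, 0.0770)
A > B > D > C

Key insight: Entropy is maximized by uniform distributions and minimized by concentrated distributions.

Entropies:
  H(A) = 2.5850 bits
  H(B) = 2.2879 bits
  H(C) = 0.5644 bits
  H(D) = 1.8554 bits

Ranking: A > B > D > C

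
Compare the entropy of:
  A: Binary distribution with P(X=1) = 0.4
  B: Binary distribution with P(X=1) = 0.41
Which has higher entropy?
B

For binary distributions, entropy is maximized at p=0.5 and decreases as p moves toward 0 or 1.

H(A) = H(0.4) = 0.9710 bits
H(B) = H(0.41) = 0.9765 bits

Distribution B (p=0.41) is closer to uniform (p=0.5), so it has higher entropy.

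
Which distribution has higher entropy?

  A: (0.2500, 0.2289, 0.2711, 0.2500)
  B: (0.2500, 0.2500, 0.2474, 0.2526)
B

Both distributions are close to uniform, making this a harder comparison.

H(A) = 1.9974 bits
H(B) = 2.0000 bits

The distribution closer to uniform has higher entropy.
Answer: B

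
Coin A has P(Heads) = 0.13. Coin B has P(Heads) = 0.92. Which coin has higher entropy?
A

For binary distributions, entropy is maximized at p=0.5 and decreases as p moves toward 0 or 1.

H(A) = H(0.13) = 0.5574 bits
H(B) = H(0.92) = 0.4022 bits

Distribution A (p=0.13) is closer to uniform (p=0.5), so it has higher entropy.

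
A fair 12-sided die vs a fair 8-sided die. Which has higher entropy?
12-sided die

Both are uniform distributions; for uniform over n outcomes, H = log₂(n). H(12-sided) = log₂(12) = 3.585 bits and H(8-sided) = log₂(8) = 3.000 bits. More outcomes in a uniform distribution means higher entropy.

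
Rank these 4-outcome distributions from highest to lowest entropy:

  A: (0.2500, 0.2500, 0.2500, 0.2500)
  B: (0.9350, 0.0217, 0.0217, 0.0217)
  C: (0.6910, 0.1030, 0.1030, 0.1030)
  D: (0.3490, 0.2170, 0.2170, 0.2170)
A > D > C > B

Key insight: Entropy is maximized by uniform distributions and minimized by concentrated distributions.

Entropies:
  H(A) = 2.0000 bits
  H(B) = 0.4500 bits
  H(C) = 1.3818 bits
  H(D) = 1.9650 bits

Ranking: A > D > C > B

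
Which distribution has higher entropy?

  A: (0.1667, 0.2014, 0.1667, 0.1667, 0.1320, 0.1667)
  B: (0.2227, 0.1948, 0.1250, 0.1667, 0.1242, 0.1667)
A

Both distributions are close to uniform, making this a harder comparison.

H(A) = 2.5745 bits
H(B) = 2.5526 bits

The distribution closer to uniform has higher entropy.
Answer: A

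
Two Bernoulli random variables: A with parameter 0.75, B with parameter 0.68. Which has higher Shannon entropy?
B

For binary distributions, entropy is maximized at p=0.5 and decreases as p moves toward 0 or 1.

H(A) = H(0.75) = 0.8113 bits
H(B) = H(0.68) = 0.9044 bits

Distribution B (p=0.68) is closer to uniform (p=0.5), so it has higher entropy.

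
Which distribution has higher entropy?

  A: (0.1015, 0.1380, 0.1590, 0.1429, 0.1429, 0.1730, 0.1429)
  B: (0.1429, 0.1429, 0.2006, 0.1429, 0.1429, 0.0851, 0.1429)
A

Both distributions are close to uniform, making this a harder comparison.

H(A) = 2.7920 bits
H(B) = 2.7727 bits

The distribution closer to uniform has higher entropy.
Answer: A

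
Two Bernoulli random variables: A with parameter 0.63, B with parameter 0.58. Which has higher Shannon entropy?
B

For binary distributions, entropy is maximized at p=0.5 and decreases as p moves toward 0 or 1.

H(A) = H(0.63) = 0.9507 bits
H(B) = H(0.58) = 0.9815 bits

Distribution B (p=0.58) is closer to uniform (p=0.5), so it has higher entropy.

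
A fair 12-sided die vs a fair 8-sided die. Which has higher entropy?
12-sided die

Both are uniform distributions; for uniform over n outcomes, H = log₂(n). H(12-sided) = log₂(12) = 3.585 bits and H(8-sided) = log₂(8) = 3.000 bits. More outcomes in a uniform distribution means higher entropy.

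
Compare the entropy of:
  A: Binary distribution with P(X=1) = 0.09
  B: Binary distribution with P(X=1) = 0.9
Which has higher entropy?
B

For binary distributions, entropy is maximized at p=0.5 and decreases as p moves toward 0 or 1.

H(A) = H(0.09) = 0.4365 bits
H(B) = H(0.9) = 0.4690 bits

Distribution B (p=0.9) is closer to uniform (p=0.5), so it has higher entropy.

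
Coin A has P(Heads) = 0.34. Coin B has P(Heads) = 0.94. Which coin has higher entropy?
A

For binary distributions, entropy is maximized at p=0.5 and decreases as p moves toward 0 or 1.

H(A) = H(0.34) = 0.9248 bits
H(B) = H(0.94) = 0.3274 bits

Distribution A (p=0.34) is closer to uniform (p=0.5), so it has higher entropy.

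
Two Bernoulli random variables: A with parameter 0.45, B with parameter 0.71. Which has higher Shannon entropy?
A

For binary distributions, entropy is maximized at p=0.5 and decreases as p moves toward 0 or 1.

H(A) = H(0.45) = 0.9928 bits
H(B) = H(0.71) = 0.8687 bits

Distribution A (p=0.45) is closer to uniform (p=0.5), so it has higher entropy.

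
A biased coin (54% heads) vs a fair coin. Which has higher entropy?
Fair coin

The fair coin is uniform (p=0.5), maximizing binary entropy at 1 bit. The biased coin has H(0.54) ≈ 0.995 bits — its outcome is more predictable, so its entropy is lower.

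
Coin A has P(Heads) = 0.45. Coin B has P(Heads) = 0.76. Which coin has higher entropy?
A

For binary distributions, entropy is maximized at p=0.5 and decreases as p moves toward 0 or 1.

H(A) = H(0.45) = 0.9928 bits
H(B) = H(0.76) = 0.7950 bits

Distribution A (p=0.45) is closer to uniform (p=0.5), so it has higher entropy.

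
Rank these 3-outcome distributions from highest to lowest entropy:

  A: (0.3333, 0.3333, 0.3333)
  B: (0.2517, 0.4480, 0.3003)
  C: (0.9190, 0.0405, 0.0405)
A > B > C

Key insight: Entropy is maximized by uniform distributions and minimized by concentrated distributions.

- Uniform distributions have maximum entropy log₂(3) = 1.5850 bits
- The more "peaked" or concentrated a distribution, the lower its entropy

Entropies:
  H(A) = 1.5850 bits
  H(B) = 1.5411 bits
  H(C) = 0.4867 bits

Ranking: A > B > C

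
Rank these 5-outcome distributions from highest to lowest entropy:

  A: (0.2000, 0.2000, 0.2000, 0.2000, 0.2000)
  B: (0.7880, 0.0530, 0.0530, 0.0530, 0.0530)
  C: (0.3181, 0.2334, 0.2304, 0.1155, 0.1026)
A > C > B

Key insight: Entropy is maximized by uniform distributions and minimized by concentrated distributions.

- Uniform distributions have maximum entropy log₂(5) = 2.3219 bits
- The more "peaked" or concentrated a distribution, the lower its entropy

Entropies:
  H(A) = 2.3219 bits
  H(B) = 1.1693 bits
  H(C) = 2.2002 bits

Ranking: A > C > B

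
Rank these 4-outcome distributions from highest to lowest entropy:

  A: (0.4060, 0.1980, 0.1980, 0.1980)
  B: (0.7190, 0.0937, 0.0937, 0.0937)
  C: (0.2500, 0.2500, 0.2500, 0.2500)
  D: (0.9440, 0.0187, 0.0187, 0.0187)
C > A > B > D

Key insight: Entropy is maximized by uniform distributions and minimized by concentrated distributions.

Entropies:
  H(A) = 1.9158 bits
  H(B) = 1.3022 bits
  H(C) = 2.0000 bits
  H(D) = 0.4001 bits

Ranking: C > A > B > D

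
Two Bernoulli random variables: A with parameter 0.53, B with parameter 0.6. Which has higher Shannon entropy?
A

For binary distributions, entropy is maximized at p=0.5 and decreases as p moves toward 0 or 1.

H(A) = H(0.53) = 0.9974 bits
H(B) = H(0.6) = 0.9710 bits

Distribution A (p=0.53) is closer to uniform (p=0.5), so it has higher entropy.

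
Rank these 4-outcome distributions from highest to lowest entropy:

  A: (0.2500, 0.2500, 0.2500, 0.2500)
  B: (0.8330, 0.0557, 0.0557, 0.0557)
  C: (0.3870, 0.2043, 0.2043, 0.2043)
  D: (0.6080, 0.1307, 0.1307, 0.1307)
A > C > D > B

Key insight: Entropy is maximized by uniform distributions and minimized by concentrated distributions.

Entropies:
  H(A) = 2.0000 bits
  H(B) = 0.9155 bits
  H(C) = 1.9344 bits
  H(D) = 1.5874 bits

Ranking: A > C > D > B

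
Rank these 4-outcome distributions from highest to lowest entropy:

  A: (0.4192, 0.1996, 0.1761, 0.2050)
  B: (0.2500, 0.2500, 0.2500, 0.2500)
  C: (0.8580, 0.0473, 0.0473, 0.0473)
B > A > C

Key insight: Entropy is maximized by uniform distributions and minimized by concentrated distributions.

- Uniform distributions have maximum entropy log₂(4) = 2.0000 bits
- The more "peaked" or concentrated a distribution, the lower its entropy

Entropies:
  H(A) = 1.8998 bits
  H(B) = 2.0000 bits
  H(C) = 0.8145 bits

Ranking: B > A > C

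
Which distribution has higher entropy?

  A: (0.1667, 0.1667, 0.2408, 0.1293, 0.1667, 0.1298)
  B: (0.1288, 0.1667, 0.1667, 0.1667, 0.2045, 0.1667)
B

Both distributions are close to uniform, making this a harder comparison.

H(A) = 2.5512 bits
H(B) = 2.5725 bits

The distribution closer to uniform has higher entropy.
Answer: B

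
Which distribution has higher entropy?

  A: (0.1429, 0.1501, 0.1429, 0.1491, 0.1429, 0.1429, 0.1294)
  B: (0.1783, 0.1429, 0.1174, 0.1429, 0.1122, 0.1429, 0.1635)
A

Both distributions are close to uniform, making this a harder comparison.

H(A) = 2.8060 bits
H(B) = 2.7908 bits

The distribution closer to uniform has higher entropy.
Answer: A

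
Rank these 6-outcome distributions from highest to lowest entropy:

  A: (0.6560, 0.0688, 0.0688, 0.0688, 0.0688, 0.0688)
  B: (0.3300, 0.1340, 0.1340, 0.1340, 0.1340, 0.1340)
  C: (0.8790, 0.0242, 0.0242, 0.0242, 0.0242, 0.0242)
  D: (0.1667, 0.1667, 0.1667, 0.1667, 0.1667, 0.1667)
D > B > A > C

Key insight: Entropy is maximized by uniform distributions and minimized by concentrated distributions.

Entropies:
  H(A) = 1.7273 bits
  H(B) = 2.4706 bits
  H(C) = 0.8132 bits
  H(D) = 2.5850 bits

Ranking: D > B > A > C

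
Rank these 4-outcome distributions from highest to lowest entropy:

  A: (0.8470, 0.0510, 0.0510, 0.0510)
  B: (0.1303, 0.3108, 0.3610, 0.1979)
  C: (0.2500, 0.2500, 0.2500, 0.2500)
C > B > A

Key insight: Entropy is maximized by uniform distributions and minimized by concentrated distributions.

- Uniform distributions have maximum entropy log₂(4) = 2.0000 bits
- The more "peaked" or concentrated a distribution, the lower its entropy

Entropies:
  H(A) = 0.8598 bits
  H(B) = 1.9002 bits
  H(C) = 2.0000 bits

Ranking: C > B > A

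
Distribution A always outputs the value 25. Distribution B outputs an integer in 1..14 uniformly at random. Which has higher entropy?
B

A is deterministic, so H(A) = 0. B is uniform over 14 outcomes, so H(B) = log₂(14) = 3.807 bits. Any distribution with genuine randomness has higher entropy than a deterministic one.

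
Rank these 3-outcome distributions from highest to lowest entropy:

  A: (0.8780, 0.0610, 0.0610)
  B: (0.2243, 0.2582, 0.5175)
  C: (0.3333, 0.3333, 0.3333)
C > B > A

Key insight: Entropy is maximized by uniform distributions and minimized by concentrated distributions.

- Uniform distributions have maximum entropy log₂(3) = 1.5850 bits
- The more "peaked" or concentrated a distribution, the lower its entropy

Entropies:
  H(A) = 0.6571 bits
  H(B) = 1.4799 bits
  H(C) = 1.5850 bits

Ranking: C > B > A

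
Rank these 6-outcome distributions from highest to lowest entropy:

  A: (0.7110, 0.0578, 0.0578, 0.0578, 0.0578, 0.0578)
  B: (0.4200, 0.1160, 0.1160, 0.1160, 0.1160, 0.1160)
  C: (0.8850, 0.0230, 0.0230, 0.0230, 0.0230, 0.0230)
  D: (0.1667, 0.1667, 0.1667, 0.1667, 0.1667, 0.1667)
D > B > A > C

Key insight: Entropy is maximized by uniform distributions and minimized by concentrated distributions.

Entropies:
  H(A) = 1.5385 bits
  H(B) = 2.3282 bits
  H(C) = 0.7818 bits
  H(D) = 2.5850 bits

Ranking: D > B > A > C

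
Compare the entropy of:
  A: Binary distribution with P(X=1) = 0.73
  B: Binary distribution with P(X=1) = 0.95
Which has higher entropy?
A

For binary distributions, entropy is maximized at p=0.5 and decreases as p moves toward 0 or 1.

H(A) = H(0.73) = 0.8415 bits
H(B) = H(0.95) = 0.2864 bits

Distribution A (p=0.73) is closer to uniform (p=0.5), so it has higher entropy.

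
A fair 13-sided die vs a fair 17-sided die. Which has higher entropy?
17-sided die

Both are uniform distributions; for uniform over n outcomes, H = log₂(n). H(13-sided) = log₂(13) = 3.700 bits and H(17-sided) = log₂(17) = 4.087 bits. More outcomes in a uniform distribution means higher entropy.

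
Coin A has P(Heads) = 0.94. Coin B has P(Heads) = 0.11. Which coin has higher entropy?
B

For binary distributions, entropy is maximized at p=0.5 and decreases as p moves toward 0 or 1.

H(A) = H(0.94) = 0.3274 bits
H(B) = H(0.11) = 0.4999 bits

Distribution B (p=0.11) is closer to uniform (p=0.5), so it has higher entropy.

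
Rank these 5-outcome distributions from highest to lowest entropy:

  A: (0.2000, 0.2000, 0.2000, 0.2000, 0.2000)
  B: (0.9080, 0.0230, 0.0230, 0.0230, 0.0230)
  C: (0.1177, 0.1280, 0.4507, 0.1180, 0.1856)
A > C > B

Key insight: Entropy is maximized by uniform distributions and minimized by concentrated distributions.

- Uniform distributions have maximum entropy log₂(5) = 2.3219 bits
- The more "peaked" or concentrated a distribution, the lower its entropy

Entropies:
  H(A) = 2.3219 bits
  H(B) = 0.6271 bits
  H(C) = 2.0759 bits

Ranking: A > C > B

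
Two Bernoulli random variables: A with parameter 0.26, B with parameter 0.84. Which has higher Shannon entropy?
A

For binary distributions, entropy is maximized at p=0.5 and decreases as p moves toward 0 or 1.

H(A) = H(0.26) = 0.8267 bits
H(B) = H(0.84) = 0.6343 bits

Distribution A (p=0.26) is closer to uniform (p=0.5), so it has higher entropy.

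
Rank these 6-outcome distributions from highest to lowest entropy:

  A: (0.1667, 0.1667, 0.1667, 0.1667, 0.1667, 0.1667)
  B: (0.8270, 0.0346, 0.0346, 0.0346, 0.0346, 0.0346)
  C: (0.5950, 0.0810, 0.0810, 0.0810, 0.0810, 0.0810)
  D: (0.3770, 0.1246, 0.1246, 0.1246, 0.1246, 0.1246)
A > D > C > B

Key insight: Entropy is maximized by uniform distributions and minimized by concentrated distributions.

Entropies:
  H(A) = 2.5850 bits
  H(B) = 1.0662 bits
  H(C) = 1.9142 bits
  H(D) = 2.4025 bits

Ranking: A > D > C > B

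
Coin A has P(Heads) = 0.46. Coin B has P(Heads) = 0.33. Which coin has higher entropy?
A

For binary distributions, entropy is maximized at p=0.5 and decreases as p moves toward 0 or 1.

H(A) = H(0.46) = 0.9954 bits
H(B) = H(0.33) = 0.9149 bits

Distribution A (p=0.46) is closer to uniform (p=0.5), so it has higher entropy.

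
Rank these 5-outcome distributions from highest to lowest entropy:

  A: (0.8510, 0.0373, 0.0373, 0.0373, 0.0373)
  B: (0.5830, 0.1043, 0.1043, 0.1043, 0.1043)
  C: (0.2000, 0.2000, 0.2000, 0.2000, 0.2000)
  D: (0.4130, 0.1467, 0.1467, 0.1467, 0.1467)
C > D > B > A

Key insight: Entropy is maximized by uniform distributions and minimized by concentrated distributions.

Entropies:
  H(A) = 0.9053 bits
  H(B) = 1.8140 bits
  H(C) = 2.3219 bits
  H(D) = 2.1520 bits

Ranking: C > D > B > A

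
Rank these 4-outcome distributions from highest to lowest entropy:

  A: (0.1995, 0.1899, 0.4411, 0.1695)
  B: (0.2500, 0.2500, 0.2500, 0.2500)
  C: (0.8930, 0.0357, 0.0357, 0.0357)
B > A > C

Key insight: Entropy is maximized by uniform distributions and minimized by concentrated distributions.

- Uniform distributions have maximum entropy log₂(4) = 2.0000 bits
- The more "peaked" or concentrated a distribution, the lower its entropy

Entropies:
  H(A) = 1.8740 bits
  H(B) = 2.0000 bits
  H(C) = 0.6604 bits

Ranking: B > A > C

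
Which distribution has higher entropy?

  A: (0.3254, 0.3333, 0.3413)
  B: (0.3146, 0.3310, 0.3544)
A

Both distributions are close to uniform, making this a harder comparison.

H(A) = 1.5847 bits
H(B) = 1.5832 bits

The distribution closer to uniform has higher entropy.
Answer: A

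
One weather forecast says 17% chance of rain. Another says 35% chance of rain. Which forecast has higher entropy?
35% forecast

Treat each forecast as a Bernoulli distribution. Binary entropy is maximized at p=0.5 and falls off symmetrically toward 0 or 1. The 35% forecast is closer to 50%, so it is more uncertain. H(17%) ≈ 0.658 bits, H(35%) ≈ 0.934 bits.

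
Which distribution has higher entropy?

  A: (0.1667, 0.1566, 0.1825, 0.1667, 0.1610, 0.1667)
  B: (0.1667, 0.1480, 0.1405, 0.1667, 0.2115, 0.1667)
A

Both distributions are close to uniform, making this a harder comparison.

H(A) = 2.5833 bits
H(B) = 2.5722 bits

The distribution closer to uniform has higher entropy.
Answer: A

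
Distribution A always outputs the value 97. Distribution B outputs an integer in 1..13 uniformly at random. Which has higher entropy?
B

A is deterministic, so H(A) = 0. B is uniform over 13 outcomes, so H(B) = log₂(13) = 3.700 bits. Any distribution with genuine randomness has higher entropy than a deterministic one.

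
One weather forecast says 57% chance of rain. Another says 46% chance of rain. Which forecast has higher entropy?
46% forecast

Treat each forecast as a Bernoulli distribution. Binary entropy is maximized at p=0.5 and falls off symmetrically toward 0 or 1. The 46% forecast is closer to 50%, so it is more uncertain. H(57%) ≈ 0.986 bits, H(46%) ≈ 0.995 bits.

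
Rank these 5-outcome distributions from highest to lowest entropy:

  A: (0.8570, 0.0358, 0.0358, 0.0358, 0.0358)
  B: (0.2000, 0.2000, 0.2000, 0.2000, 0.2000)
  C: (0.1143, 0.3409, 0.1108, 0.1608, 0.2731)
B > C > A

Key insight: Entropy is maximized by uniform distributions and minimized by concentrated distributions.

- Uniform distributions have maximum entropy log₂(5) = 2.3219 bits
- The more "peaked" or concentrated a distribution, the lower its entropy

Entropies:
  H(A) = 0.8780 bits
  H(B) = 2.3219 bits
  H(C) = 2.1741 bits

Ranking: B > C > A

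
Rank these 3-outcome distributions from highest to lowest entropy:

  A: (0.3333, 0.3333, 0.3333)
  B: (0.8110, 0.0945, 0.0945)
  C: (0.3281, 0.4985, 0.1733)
A > C > B

Key insight: Entropy is maximized by uniform distributions and minimized by concentrated distributions.

- Uniform distributions have maximum entropy log₂(3) = 1.5850 bits
- The more "peaked" or concentrated a distribution, the lower its entropy

Entropies:
  H(A) = 1.5850 bits
  H(B) = 0.8884 bits
  H(C) = 1.4664 bits

Ranking: A > C > B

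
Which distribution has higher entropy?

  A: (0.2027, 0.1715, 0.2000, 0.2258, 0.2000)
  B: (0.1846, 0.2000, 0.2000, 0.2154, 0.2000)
B

Both distributions are close to uniform, making this a harder comparison.

H(A) = 2.3165 bits
H(B) = 2.3202 bits

The distribution closer to uniform has higher entropy.
Answer: B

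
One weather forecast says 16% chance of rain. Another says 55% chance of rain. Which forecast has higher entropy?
55% forecast

Treat each forecast as a Bernoulli distribution. Binary entropy is maximized at p=0.5 and falls off symmetrically toward 0 or 1. The 55% forecast is closer to 50%, so it is more uncertain. H(16%) ≈ 0.634 bits, H(55%) ≈ 0.993 bits.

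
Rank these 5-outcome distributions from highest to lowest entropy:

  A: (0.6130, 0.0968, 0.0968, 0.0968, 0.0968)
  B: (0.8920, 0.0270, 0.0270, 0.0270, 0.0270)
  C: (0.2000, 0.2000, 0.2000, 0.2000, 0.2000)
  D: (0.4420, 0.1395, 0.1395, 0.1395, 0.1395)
C > D > A > B

Key insight: Entropy is maximized by uniform distributions and minimized by concentrated distributions.

Entropies:
  H(A) = 1.7368 bits
  H(B) = 0.7099 bits
  H(C) = 2.3219 bits
  H(D) = 2.1063 bits

Ranking: C > D > A > B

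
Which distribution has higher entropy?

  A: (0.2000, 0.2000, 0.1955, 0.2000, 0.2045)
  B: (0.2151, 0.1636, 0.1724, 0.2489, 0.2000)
A

Both distributions are close to uniform, making this a harder comparison.

H(A) = 2.3218 bits
H(B) = 2.3051 bits

The distribution closer to uniform has higher entropy.
Answer: A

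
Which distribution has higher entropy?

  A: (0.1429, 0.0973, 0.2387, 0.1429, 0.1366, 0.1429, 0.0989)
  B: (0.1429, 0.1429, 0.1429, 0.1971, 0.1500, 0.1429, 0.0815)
B

Both distributions are close to uniform, making this a harder comparison.

H(A) = 2.7458 bits
H(B) = 2.7713 bits

The distribution closer to uniform has higher entropy.
Answer: B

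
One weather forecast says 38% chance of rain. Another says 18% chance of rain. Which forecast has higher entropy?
38% forecast

Treat each forecast as a Bernoulli distribution. Binary entropy is maximized at p=0.5 and falls off symmetrically toward 0 or 1. The 38% forecast is closer to 50%, so it is more uncertain. H(38%) ≈ 0.958 bits, H(18%) ≈ 0.680 bits.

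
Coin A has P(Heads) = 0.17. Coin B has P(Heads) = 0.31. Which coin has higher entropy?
B

For binary distributions, entropy is maximized at p=0.5 and decreases as p moves toward 0 or 1.

H(A) = H(0.17) = 0.6577 bits
H(B) = H(0.31) = 0.8932 bits

Distribution B (p=0.31) is closer to uniform (p=0.5), so it has higher entropy.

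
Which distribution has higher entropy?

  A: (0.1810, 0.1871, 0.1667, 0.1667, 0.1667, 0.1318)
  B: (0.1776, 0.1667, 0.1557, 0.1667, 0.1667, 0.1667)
B

Both distributions are close to uniform, making this a harder comparison.

H(A) = 2.5767 bits
H(B) = 2.5839 bits

The distribution closer to uniform has higher entropy.
Answer: B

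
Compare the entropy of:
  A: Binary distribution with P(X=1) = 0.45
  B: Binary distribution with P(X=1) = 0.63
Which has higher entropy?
A

For binary distributions, entropy is maximized at p=0.5 and decreases as p moves toward 0 or 1.

H(A) = H(0.45) = 0.9928 bits
H(B) = H(0.63) = 0.9507 bits

Distribution A (p=0.45) is closer to uniform (p=0.5), so it has higher entropy.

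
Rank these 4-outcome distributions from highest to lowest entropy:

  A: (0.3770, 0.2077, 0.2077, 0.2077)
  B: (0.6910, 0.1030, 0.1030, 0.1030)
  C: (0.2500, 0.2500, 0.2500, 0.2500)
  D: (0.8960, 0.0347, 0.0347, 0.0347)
C > A > B > D

Key insight: Entropy is maximized by uniform distributions and minimized by concentrated distributions.

Entropies:
  H(A) = 1.9433 bits
  H(B) = 1.3818 bits
  H(C) = 2.0000 bits
  H(D) = 0.6464 bits

Ranking: C > A > B > D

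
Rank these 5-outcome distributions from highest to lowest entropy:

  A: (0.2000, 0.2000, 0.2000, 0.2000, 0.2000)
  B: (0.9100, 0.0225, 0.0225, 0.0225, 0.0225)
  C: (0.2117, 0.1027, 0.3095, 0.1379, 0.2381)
A > C > B

Key insight: Entropy is maximized by uniform distributions and minimized by concentrated distributions.

- Uniform distributions have maximum entropy log₂(5) = 2.3219 bits
- The more "peaked" or concentrated a distribution, the lower its entropy

Entropies:
  H(A) = 2.3219 bits
  H(B) = 0.6165 bits
  H(C) = 2.2223 bits

Ranking: A > C > B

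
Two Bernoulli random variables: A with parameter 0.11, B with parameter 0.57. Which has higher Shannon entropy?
B

For binary distributions, entropy is maximized at p=0.5 and decreases as p moves toward 0 or 1.

H(A) = H(0.11) = 0.4999 bits
H(B) = H(0.57) = 0.9858 bits

Distribution B (p=0.57) is closer to uniform (p=0.5), so it has higher entropy.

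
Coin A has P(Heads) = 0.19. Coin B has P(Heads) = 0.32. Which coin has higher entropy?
B

For binary distributions, entropy is maximized at p=0.5 and decreases as p moves toward 0 or 1.

H(A) = H(0.19) = 0.7015 bits
H(B) = H(0.32) = 0.9044 bits

Distribution B (p=0.32) is closer to uniform (p=0.5), so it has higher entropy.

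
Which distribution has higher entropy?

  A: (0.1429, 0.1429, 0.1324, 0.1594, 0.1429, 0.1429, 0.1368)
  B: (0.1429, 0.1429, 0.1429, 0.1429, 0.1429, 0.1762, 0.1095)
A

Both distributions are close to uniform, making this a harder comparison.

H(A) = 2.8053 bits
H(B) = 2.7960 bits

The distribution closer to uniform has higher entropy.
Answer: A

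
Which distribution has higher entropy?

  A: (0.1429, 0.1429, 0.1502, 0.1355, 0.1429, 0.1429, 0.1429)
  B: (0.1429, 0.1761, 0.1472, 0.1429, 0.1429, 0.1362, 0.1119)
A

Both distributions are close to uniform, making this a harder comparison.

H(A) = 2.8068 bits
H(B) = 2.7966 bits

The distribution closer to uniform has higher entropy.
Answer: A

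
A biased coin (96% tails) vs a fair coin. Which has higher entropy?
Fair coin

The fair coin is uniform (p=0.5), maximizing binary entropy at 1 bit. The biased coin has H(0.96) ≈ 0.242 bits — its outcome is more predictable, so its entropy is lower.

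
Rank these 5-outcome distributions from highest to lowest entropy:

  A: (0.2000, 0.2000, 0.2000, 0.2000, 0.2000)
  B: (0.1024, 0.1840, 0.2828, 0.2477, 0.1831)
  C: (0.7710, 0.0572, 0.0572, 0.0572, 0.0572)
A > B > C

Key insight: Entropy is maximized by uniform distributions and minimized by concentrated distributions.

- Uniform distributions have maximum entropy log₂(5) = 2.3219 bits
- The more "peaked" or concentrated a distribution, the lower its entropy

Entropies:
  H(A) = 2.3219 bits
  H(B) = 2.2486 bits
  H(C) = 1.2343 bits

Ranking: A > B > C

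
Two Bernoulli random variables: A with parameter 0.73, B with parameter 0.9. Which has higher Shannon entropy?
A

For binary distributions, entropy is maximized at p=0.5 and decreases as p moves toward 0 or 1.

H(A) = H(0.73) = 0.8415 bits
H(B) = H(0.9) = 0.4690 bits

Distribution A (p=0.73) is closer to uniform (p=0.5), so it has higher entropy.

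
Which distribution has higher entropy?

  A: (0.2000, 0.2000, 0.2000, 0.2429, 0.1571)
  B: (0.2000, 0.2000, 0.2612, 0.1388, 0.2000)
A

Both distributions are close to uniform, making this a harder comparison.

H(A) = 2.3085 bits
H(B) = 2.2944 bits

The distribution closer to uniform has higher entropy.
Answer: A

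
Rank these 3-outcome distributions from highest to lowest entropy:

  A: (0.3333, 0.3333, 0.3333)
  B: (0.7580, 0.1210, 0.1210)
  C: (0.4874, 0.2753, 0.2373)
A > C > B

Key insight: Entropy is maximized by uniform distributions and minimized by concentrated distributions.

- Uniform distributions have maximum entropy log₂(3) = 1.5850 bits
- The more "peaked" or concentrated a distribution, the lower its entropy

Entropies:
  H(A) = 1.5850 bits
  H(B) = 1.0404 bits
  H(C) = 1.5101 bits

Ranking: A > C > B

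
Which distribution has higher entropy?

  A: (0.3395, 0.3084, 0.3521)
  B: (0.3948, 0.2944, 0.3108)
A

Both distributions are close to uniform, making this a harder comparison.

H(A) = 1.5827 bits
H(B) = 1.5727 bits

The distribution closer to uniform has higher entropy.
Answer: A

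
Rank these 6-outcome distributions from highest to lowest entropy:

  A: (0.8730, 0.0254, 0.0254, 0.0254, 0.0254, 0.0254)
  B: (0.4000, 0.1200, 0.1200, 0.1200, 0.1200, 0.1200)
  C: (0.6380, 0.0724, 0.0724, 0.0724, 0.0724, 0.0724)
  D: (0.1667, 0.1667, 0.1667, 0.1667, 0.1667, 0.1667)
D > B > C > A

Key insight: Entropy is maximized by uniform distributions and minimized by concentrated distributions.

Entropies:
  H(A) = 0.8440 bits
  H(B) = 2.3641 bits
  H(C) = 1.7849 bits
  H(D) = 2.5850 bits

Ranking: D > B > C > A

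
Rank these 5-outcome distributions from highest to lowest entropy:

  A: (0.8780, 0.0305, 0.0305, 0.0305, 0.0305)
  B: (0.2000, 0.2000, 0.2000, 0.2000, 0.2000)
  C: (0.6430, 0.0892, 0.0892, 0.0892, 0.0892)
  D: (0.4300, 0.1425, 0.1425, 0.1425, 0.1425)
B > D > C > A

Key insight: Entropy is maximized by uniform distributions and minimized by concentrated distributions.

Entropies:
  H(A) = 0.7791 bits
  H(B) = 2.3219 bits
  H(C) = 1.6542 bits
  H(D) = 2.1258 bits

Ranking: B > D > C > A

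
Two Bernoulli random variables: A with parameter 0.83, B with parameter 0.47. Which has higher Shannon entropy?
B

For binary distributions, entropy is maximized at p=0.5 and decreases as p moves toward 0 or 1.

H(A) = H(0.83) = 0.6577 bits
H(B) = H(0.47) = 0.9974 bits

Distribution B (p=0.47) is closer to uniform (p=0.5), so it has higher entropy.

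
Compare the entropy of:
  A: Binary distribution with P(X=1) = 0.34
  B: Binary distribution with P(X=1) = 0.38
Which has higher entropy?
B

For binary distributions, entropy is maximized at p=0.5 and decreases as p moves toward 0 or 1.

H(A) = H(0.34) = 0.9248 bits
H(B) = H(0.38) = 0.9580 bits

Distribution B (p=0.38) is closer to uniform (p=0.5), so it has higher entropy.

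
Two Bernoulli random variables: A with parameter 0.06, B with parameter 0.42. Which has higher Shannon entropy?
B

For binary distributions, entropy is maximized at p=0.5 and decreases as p moves toward 0 or 1.

H(A) = H(0.06) = 0.3274 bits
H(B) = H(0.42) = 0.9815 bits

Distribution B (p=0.42) is closer to uniform (p=0.5), so it has higher entropy.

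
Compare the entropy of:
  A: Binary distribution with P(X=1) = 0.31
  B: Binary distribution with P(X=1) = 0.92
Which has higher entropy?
A

For binary distributions, entropy is maximized at p=0.5 and decreases as p moves toward 0 or 1.

H(A) = H(0.31) = 0.8932 bits
H(B) = H(0.92) = 0.4022 bits

Distribution A (p=0.31) is closer to uniform (p=0.5), so it has higher entropy.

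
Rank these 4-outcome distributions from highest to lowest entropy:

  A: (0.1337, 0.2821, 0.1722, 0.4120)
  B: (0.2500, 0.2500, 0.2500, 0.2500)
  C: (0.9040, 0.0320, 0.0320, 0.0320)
B > A > C

Key insight: Entropy is maximized by uniform distributions and minimized by concentrated distributions.

- Uniform distributions have maximum entropy log₂(4) = 2.0000 bits
- The more "peaked" or concentrated a distribution, the lower its entropy

Entropies:
  H(A) = 1.8673 bits
  H(B) = 2.0000 bits
  H(C) = 0.6083 bits

Ranking: B > A > C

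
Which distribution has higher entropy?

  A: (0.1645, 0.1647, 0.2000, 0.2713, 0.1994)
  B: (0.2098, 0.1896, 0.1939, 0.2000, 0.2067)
B

Both distributions are close to uniform, making this a harder comparison.

H(A) = 2.2958 bits
H(B) = 2.3209 bits

The distribution closer to uniform has higher entropy.
Answer: B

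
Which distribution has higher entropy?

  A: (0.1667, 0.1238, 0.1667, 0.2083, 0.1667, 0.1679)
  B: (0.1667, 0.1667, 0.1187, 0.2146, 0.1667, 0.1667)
A

Both distributions are close to uniform, making this a harder comparison.

H(A) = 2.5693 bits
H(B) = 2.5647 bits

The distribution closer to uniform has higher entropy.
Answer: A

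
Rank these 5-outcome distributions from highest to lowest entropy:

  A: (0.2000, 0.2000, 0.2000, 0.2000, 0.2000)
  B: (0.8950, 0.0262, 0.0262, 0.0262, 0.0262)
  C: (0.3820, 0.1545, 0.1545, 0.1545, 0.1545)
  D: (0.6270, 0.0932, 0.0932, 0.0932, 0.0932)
A > C > D > B

Key insight: Entropy is maximized by uniform distributions and minimized by concentrated distributions.

Entropies:
  H(A) = 2.3219 bits
  H(B) = 0.6946 bits
  H(C) = 2.1954 bits
  H(D) = 1.6989 bits

Ranking: A > C > D > B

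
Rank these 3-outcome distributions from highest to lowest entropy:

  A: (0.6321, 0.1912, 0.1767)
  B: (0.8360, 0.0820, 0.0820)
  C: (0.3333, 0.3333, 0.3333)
C > A > B

Key insight: Entropy is maximized by uniform distributions and minimized by concentrated distributions.

- Uniform distributions have maximum entropy log₂(3) = 1.5850 bits
- The more "peaked" or concentrated a distribution, the lower its entropy

Entropies:
  H(A) = 1.3165 bits
  H(B) = 0.8078 bits
  H(C) = 1.5850 bits

Ranking: C > A > B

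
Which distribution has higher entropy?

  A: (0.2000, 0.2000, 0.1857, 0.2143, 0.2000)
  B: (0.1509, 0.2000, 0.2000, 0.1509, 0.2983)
A

Both distributions are close to uniform, making this a harder comparison.

H(A) = 2.3205 bits
H(B) = 2.2727 bits

The distribution closer to uniform has higher entropy.
Answer: A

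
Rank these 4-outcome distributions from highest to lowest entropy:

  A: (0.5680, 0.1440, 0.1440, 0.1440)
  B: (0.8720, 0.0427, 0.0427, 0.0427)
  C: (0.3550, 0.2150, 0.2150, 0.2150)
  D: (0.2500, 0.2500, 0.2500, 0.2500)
D > C > A > B

Key insight: Entropy is maximized by uniform distributions and minimized by concentrated distributions.

Entropies:
  H(A) = 1.6713 bits
  H(B) = 0.7548 bits
  H(C) = 1.9608 bits
  H(D) = 2.0000 bits

Ranking: D > C > A > B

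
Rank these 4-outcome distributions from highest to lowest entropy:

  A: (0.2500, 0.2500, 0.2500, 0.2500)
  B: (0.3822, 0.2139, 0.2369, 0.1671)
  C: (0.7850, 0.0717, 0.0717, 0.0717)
A > B > C

Key insight: Entropy is maximized by uniform distributions and minimized by concentrated distributions.

- Uniform distributions have maximum entropy log₂(4) = 2.0000 bits
- The more "peaked" or concentrated a distribution, the lower its entropy

Entropies:
  H(A) = 2.0000 bits
  H(B) = 1.9297 bits
  H(C) = 1.0917 bits

Ranking: A > B > C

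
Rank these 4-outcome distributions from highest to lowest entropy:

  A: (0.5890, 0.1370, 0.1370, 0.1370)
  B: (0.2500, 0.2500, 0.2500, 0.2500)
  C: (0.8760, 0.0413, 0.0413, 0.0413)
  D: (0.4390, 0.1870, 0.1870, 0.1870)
B > D > A > C

Key insight: Entropy is maximized by uniform distributions and minimized by concentrated distributions.

Entropies:
  H(A) = 1.6284 bits
  H(B) = 2.0000 bits
  H(C) = 0.7373 bits
  H(D) = 1.8784 bits

Ranking: B > D > A > C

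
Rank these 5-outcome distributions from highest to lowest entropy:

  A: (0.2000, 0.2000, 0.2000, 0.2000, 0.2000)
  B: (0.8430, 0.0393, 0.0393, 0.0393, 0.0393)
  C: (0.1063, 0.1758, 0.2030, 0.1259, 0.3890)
A > C > B

Key insight: Entropy is maximized by uniform distributions and minimized by concentrated distributions.

- Uniform distributions have maximum entropy log₂(5) = 2.3219 bits
- The more "peaked" or concentrated a distribution, the lower its entropy

Entropies:
  H(A) = 2.3219 bits
  H(B) = 0.9411 bits
  H(C) = 2.1579 bits

Ranking: A > C > B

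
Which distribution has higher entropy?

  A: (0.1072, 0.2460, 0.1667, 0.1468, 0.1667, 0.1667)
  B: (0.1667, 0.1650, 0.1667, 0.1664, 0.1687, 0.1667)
B

Both distributions are close to uniform, making this a harder comparison.

H(A) = 2.5419 bits
H(B) = 2.5849 bits

The distribution closer to uniform has higher entropy.
Answer: B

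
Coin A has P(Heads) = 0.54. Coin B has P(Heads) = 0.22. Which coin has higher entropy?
A

For binary distributions, entropy is maximized at p=0.5 and decreases as p moves toward 0 or 1.

H(A) = H(0.54) = 0.9954 bits
H(B) = H(0.22) = 0.7602 bits

Distribution A (p=0.54) is closer to uniform (p=0.5), so it has higher entropy.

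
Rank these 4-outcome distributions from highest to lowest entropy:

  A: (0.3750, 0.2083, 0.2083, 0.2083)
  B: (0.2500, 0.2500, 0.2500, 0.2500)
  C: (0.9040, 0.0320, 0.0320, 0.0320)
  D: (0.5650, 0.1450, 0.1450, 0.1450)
B > A > D > C

Key insight: Entropy is maximized by uniform distributions and minimized by concentrated distributions.

Entropies:
  H(A) = 1.9450 bits
  H(B) = 2.0000 bits
  H(C) = 0.6083 bits
  H(D) = 1.6772 bits

Ranking: B > A > D > C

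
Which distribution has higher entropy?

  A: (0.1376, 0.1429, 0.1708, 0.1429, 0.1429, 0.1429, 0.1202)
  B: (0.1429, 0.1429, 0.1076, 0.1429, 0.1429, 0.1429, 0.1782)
A

Both distributions are close to uniform, making this a harder comparison.

H(A) = 2.8008 bits
H(B) = 2.7946 bits

The distribution closer to uniform has higher entropy.
Answer: A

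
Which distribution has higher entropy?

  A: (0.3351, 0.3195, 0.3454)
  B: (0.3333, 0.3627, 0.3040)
A

Both distributions are close to uniform, making this a harder comparison.

H(A) = 1.5842 bits
H(B) = 1.5812 bits

The distribution closer to uniform has higher entropy.
Answer: A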